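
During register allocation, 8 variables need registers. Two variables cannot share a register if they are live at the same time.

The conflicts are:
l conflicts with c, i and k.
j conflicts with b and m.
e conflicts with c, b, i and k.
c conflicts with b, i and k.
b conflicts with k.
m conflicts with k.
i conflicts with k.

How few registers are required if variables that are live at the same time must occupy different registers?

4

e, c, b, k pairwise conflict, so at least 4 registers are needed.
A valid assignment using 4 registers: l=3, j=1, e=3, c=2, b=4, m=2, i=4, k=1. Every pair that conflicts lands in different registers.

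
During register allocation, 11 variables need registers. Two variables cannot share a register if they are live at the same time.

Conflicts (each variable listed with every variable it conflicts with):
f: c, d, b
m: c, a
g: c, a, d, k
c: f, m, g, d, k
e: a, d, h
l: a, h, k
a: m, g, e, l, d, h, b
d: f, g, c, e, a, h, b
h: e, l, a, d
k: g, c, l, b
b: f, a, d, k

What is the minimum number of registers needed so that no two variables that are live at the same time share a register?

e, a, d, h all conflict with each other, so at least 4 registers are needed.
4 registers suffice: register 1 → {c, a}; register 2 → {m, d, k}; register 3 → {g, h, b}; register 4 → {f, e, l}. No two conflicting variables share a register.

4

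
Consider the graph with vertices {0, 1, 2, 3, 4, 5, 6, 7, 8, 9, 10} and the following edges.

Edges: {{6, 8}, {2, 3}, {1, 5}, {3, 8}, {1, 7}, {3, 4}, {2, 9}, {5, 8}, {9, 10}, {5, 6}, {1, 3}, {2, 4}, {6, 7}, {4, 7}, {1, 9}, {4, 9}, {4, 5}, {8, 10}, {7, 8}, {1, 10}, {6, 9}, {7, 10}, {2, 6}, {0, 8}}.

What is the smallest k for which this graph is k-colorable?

6, 7, 8 are mutually adjacent, so at least 3 colors are needed.
3 colors suffice: color red → {1, 2, 8}; color blue → {0, 3, 5, 7, 9}; color green → {4, 6, 10}. Each edge has distinct colors on its endpoints.

3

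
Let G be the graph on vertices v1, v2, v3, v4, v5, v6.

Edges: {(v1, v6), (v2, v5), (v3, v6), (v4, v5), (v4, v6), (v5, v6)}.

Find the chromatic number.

v4, v5, v6 are mutually adjacent, so at least 3 colors are needed.
One proper 3-coloring: v1=2, v2=1, v3=2, v4=3, v5=2, v6=1. No two adjacent vertices share a color.

3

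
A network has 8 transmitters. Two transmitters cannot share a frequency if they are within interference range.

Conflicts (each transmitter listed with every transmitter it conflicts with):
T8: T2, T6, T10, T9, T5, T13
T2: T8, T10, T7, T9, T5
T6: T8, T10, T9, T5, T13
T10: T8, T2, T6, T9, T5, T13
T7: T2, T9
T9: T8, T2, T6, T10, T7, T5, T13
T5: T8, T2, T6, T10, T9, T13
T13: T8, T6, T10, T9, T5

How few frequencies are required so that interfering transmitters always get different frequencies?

6

T8, T6, T10, T9, T5, T13 all conflict with each other, so at least 6 frequencies are needed.
6 frequencies suffice: frequency 1 → {T9}; frequency 2 → {T8, T7}; frequency 3 → {T10}; frequency 4 → {T5}; frequency 5 → {T2, T6}; frequency 6 → {T13}. No two conflicting transmitters share a frequency.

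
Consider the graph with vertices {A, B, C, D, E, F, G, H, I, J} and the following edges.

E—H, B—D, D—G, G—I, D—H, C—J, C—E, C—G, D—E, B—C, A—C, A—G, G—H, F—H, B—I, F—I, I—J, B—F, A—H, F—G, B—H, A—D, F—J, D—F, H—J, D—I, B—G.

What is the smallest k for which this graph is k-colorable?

5

B, D, F, G, I are mutually adjacent (a clique of size 5), so at least 5 colors are needed.
A valid assignment using 5 colors: A=4, B=5, C=2, D=2, E=1, F=4, G=1, H=3, I=3, J=1. Each edge has distinct colors on its endpoints.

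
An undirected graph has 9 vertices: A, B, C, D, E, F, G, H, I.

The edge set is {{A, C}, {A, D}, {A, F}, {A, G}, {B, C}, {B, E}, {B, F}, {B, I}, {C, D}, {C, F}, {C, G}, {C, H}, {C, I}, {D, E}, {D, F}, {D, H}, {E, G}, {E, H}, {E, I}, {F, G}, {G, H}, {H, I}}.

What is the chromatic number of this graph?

A, C, D, F form a clique, so at least 4 colors are needed.
4 colors suffice: A=4, B=2, C=1, D=2, E=1, F=3, G=2, H=3, I=4. Each edge has distinct colors on its endpoints.

4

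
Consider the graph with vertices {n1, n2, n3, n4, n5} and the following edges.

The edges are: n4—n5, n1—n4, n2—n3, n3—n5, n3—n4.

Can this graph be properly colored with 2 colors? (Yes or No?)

n3, n4, n5 are mutually adjacent, so at least 3 colors are needed.
So 2 colors are not enough.

No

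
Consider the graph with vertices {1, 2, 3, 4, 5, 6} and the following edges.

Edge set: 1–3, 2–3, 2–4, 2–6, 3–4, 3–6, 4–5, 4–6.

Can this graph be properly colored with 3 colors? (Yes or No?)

No

2, 3, 4, 6 are mutually adjacent (a clique of size 4), so at least 4 colors are needed.
So 3 colors are not enough.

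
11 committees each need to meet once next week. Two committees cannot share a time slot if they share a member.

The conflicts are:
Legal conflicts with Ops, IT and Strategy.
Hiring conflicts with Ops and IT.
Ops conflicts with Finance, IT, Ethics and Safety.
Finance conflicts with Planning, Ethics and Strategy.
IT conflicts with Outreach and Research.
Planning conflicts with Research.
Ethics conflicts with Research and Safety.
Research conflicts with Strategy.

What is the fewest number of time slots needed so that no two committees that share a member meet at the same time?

3

Legal, Ops, IT are mutually in conflict, so at least 3 time slots are needed.
3 time slots suffice: time slot 1 → {Ops, Outreach, Research}; time slot 2 → {IT, Planning, Ethics, Strategy}; time slot 3 → {Legal, Hiring, Finance, Safety}. Every pair that conflicts lands in different time slots.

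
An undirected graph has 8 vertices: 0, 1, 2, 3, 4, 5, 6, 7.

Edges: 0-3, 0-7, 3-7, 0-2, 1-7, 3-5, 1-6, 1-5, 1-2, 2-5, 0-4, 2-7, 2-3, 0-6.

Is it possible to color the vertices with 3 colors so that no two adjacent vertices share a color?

No

0, 2, 3, 7 are pairwise adjacent (a clique of size 4), so at least 4 colors are needed.
So 3 colors are not enough.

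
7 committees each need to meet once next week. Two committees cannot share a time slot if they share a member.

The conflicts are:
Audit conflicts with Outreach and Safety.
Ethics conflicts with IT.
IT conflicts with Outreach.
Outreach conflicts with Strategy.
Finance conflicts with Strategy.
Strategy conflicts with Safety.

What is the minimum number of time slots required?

2

Outreach and Strategy conflict, so at least 2 time slots are needed.
2 time slots suffice: time slot 1 → {Audit, IT, Strategy}; time slot 2 → {Ethics, Outreach, Finance, Safety}. Every pair that conflicts lands in different time slots.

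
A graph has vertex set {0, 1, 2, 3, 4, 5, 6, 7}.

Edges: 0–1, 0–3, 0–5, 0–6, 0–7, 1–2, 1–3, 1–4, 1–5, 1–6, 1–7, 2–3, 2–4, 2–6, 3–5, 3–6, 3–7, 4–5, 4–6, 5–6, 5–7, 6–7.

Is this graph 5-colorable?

No

0, 1, 3, 5, 6, 7 are pairwise adjacent (a clique of size 6), so at least 6 colors are needed.
So 5 colors are not enough.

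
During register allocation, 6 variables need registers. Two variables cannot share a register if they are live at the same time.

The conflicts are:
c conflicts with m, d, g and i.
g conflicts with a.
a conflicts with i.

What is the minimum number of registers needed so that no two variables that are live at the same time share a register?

2

c and m conflict, so at least 2 registers are needed.
2 registers suffice: c=1, m=2, d=2, g=2, a=1, i=2. Every pair that conflicts lands in different registers.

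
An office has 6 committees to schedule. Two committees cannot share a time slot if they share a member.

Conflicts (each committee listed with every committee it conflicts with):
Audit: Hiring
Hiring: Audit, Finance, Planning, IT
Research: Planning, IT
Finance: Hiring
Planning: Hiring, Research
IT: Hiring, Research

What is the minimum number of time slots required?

2

Research and IT conflict, so at least 2 time slots are needed.
Using 2 time slots: Audit=2, Hiring=1, Research=1, Finance=2, Planning=2, IT=2. Every pair that conflicts lands in different time slots.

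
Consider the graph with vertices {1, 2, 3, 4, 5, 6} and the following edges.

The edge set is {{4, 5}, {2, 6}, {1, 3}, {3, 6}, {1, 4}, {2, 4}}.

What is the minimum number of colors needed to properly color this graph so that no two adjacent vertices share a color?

The cycle 1-4-2-6-3-1 has odd length 5, so it cannot be 2-colored; at least 3 colors are needed.
One proper 3-coloring: 1=blue, 2=blue, 3=red, 4=red, 5=blue, 6=green. Each edge has distinct colors on its endpoints.

3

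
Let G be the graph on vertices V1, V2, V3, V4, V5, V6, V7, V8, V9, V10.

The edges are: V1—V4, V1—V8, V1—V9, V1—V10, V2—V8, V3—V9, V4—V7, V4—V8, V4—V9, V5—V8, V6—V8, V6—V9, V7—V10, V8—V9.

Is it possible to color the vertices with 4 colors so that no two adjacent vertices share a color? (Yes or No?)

Yes

The chromatic number is 4. V1, V4, V8, V9 are pairwise adjacent (a clique of size 4), so at least 4 colors are needed.
4 colors suffice: color 1 → {V3, V8, V10}; color 2 → {V2, V5, V7, V9}; color 3 → {V1, V6}; color 4 → {V4}.
That is already a proper 4-coloring.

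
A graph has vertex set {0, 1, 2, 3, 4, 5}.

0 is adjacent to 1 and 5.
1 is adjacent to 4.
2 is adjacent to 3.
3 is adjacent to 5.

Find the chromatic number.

2 and 3 are adjacent, so at least 2 colors are needed.
2 colors suffice: color a → {0, 3, 4}; color b → {1, 2, 5}. Every edge joins two different colors.

2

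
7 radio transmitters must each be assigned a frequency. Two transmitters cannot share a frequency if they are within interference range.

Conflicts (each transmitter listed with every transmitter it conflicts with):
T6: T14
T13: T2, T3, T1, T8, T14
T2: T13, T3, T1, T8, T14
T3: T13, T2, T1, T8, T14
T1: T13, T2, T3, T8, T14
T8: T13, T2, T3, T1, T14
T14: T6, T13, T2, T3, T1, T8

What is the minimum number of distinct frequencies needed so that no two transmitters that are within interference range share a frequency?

6

T13, T2, T3, T1, T8, T14 pairwise conflict, so at least 6 frequencies are needed.
6 frequencies suffice: frequency 1 → {T14}; frequency 2 → {T6, T3}; frequency 3 → {T8}; frequency 4 → {T1}; frequency 5 → {T2}; frequency 6 → {T13}. Each listed conflict is separated.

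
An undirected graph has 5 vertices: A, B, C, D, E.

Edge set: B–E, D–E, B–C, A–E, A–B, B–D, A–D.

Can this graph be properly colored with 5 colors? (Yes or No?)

The chromatic number is 4. A, B, D, E are mutually adjacent (a clique of size 4), so at least 4 colors are needed.
A valid assignment using 4 colors: A=3, B=1, C=2, D=4, E=2.
Since 5 ≥ 4, a proper 5-coloring certainly exists.

Yes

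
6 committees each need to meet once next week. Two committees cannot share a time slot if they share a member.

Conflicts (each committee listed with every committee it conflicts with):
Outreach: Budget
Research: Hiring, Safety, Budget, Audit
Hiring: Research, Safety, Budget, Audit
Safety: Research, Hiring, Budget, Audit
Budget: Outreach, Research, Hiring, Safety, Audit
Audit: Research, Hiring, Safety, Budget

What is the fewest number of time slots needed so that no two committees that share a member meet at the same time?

Research, Hiring, Safety, Budget, Audit are mutually in conflict, so at least 5 time slots are needed.
5 time slots suffice: Outreach=2, Research=4, Hiring=5, Safety=2, Budget=1, Audit=3. Every pair that conflicts lands in different time slots.

5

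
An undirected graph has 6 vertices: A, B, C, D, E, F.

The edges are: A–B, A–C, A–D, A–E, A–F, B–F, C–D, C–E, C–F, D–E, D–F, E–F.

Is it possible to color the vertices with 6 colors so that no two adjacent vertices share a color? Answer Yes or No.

Yes

The chromatic number is 5. A, C, D, E, F are mutually adjacent (a clique of size 5), so at least 5 colors are needed.
5 colors suffice: color 1 → {A}; color 2 → {F}; color 3 → {B, C}; color 4 → {D}; color 5 → {E}.
Since 6 ≥ 5, a proper 6-coloring certainly exists.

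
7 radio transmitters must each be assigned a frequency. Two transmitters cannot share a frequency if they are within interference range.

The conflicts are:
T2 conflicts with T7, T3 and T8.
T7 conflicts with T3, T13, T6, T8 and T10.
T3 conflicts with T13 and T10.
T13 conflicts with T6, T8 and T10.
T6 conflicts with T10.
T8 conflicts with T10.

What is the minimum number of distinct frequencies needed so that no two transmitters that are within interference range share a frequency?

T7, T13, T6, T10 all conflict with each other, so at least 4 frequencies are needed.
4 frequencies suffice: frequency 1 → {T7}; frequency 2 → {T2, T13}; frequency 3 → {T10}; frequency 4 → {T3, T6, T8}. Every pair that conflicts lands in different frequencies.

4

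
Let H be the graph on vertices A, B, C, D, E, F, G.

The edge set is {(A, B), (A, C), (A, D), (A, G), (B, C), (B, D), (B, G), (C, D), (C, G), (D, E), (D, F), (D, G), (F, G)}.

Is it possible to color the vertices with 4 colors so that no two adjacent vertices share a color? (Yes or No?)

No

A, B, C, D, G form a clique, so at least 5 colors are needed.
So 4 colors are not enough.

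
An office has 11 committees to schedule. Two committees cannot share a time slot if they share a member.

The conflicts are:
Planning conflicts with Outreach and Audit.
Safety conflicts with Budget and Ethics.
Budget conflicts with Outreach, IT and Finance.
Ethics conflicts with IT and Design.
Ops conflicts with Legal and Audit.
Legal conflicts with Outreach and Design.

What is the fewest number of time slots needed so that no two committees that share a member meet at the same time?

The cycle Ops-Legal-Outreach-Planning-Audit-Ops has odd length 5, so it cannot be 2-colored; at least 3 time slots are needed.
3 time slots suffice: time slot 1 → {Budget, Ethics, Legal, Audit}; time slot 2 → {Safety, Ops, Outreach, IT, Design, Finance}; time slot 3 → {Planning}. Each listed conflict is separated.

3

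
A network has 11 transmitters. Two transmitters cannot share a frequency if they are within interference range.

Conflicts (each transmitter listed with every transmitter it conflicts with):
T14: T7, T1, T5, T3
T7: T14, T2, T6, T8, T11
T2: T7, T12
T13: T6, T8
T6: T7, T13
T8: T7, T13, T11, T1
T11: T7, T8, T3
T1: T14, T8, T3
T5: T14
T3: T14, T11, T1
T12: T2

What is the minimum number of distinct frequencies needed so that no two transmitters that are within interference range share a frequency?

3

T7, T8, T11 are mutually in conflict, so at least 3 frequencies are needed.
3 frequencies suffice: frequency 1 → {T7, T13, T5, T3, T12}; frequency 2 → {T14, T2, T6, T8}; frequency 3 → {T11, T1}. Each listed conflict is separated.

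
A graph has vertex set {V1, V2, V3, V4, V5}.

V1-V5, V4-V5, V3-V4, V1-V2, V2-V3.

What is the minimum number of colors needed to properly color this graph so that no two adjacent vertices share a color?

The cycle V3-V2-V1-V5-V4-V3 has odd length 5, so it cannot be 2-colored; at least 3 colors are needed.
3 colors suffice: color 1 → {V1, V4}; color 2 → {V3, V5}; color 3 → {V2}. Every edge joins two different colors.

3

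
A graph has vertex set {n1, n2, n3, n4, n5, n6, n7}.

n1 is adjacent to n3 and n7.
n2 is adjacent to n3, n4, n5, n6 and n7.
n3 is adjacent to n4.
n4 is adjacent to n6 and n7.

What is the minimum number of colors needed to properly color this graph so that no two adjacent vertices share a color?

3

n2, n3, n4 are mutually adjacent, so at least 3 colors are needed.
One proper 3-coloring: n1=1, n2=1, n3=3, n4=2, n5=2, n6=3, n7=3. Each edge has distinct colors on its endpoints.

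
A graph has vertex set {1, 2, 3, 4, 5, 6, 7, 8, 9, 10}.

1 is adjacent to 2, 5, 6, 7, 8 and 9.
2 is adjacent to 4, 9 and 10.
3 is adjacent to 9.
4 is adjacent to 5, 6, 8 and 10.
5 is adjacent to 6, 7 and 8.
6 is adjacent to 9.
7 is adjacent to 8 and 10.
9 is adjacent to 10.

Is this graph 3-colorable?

1, 5, 7, 8 are pairwise adjacent (a clique of size 4), so at least 4 colors are needed.
So 3 colors are not enough.

No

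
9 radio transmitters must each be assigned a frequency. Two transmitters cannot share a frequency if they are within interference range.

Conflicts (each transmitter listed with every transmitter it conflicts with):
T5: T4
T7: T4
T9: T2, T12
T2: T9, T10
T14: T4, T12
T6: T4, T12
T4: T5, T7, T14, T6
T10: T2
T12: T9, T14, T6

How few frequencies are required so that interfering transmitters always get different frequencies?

2

T7 and T4 conflict, so at least 2 frequencies are needed.
2 frequencies suffice: T5=2, T7=2, T9=2, T2=1, T14=2, T6=2, T4=1, T10=2, T12=1. Each listed conflict is separated.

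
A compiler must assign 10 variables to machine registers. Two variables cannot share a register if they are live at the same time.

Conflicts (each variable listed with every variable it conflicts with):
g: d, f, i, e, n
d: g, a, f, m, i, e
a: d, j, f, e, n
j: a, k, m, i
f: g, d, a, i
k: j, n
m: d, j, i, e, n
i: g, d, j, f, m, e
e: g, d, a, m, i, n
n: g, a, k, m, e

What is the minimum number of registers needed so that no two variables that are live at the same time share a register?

4

d, m, i, e pairwise conflict, so at least 4 registers are needed.
4 registers suffice: register 1 → {d, j, n}; register 2 → {a, k, i}; register 3 → {f, e}; register 4 → {g, m}. No two conflicting variables share a register.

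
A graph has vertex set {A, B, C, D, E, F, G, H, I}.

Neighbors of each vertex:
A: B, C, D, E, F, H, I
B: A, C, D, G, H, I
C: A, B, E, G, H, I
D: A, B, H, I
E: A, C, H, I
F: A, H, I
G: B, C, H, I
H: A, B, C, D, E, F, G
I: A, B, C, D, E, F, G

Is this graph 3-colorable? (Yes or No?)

No

B, C, G, I form a clique, so at least 4 colors are needed.
So 3 colors are not enough.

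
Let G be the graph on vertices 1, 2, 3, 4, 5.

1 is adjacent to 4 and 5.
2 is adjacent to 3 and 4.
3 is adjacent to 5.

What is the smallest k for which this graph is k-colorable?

The cycle 4-1-5-3-2-4 has odd length 5, so it cannot be 2-colored; at least 3 colors are needed.
A valid assignment using 3 colors: 1=b, 2=a, 3=b, 4=c, 5=a. Each edge has distinct colors on its endpoints.

3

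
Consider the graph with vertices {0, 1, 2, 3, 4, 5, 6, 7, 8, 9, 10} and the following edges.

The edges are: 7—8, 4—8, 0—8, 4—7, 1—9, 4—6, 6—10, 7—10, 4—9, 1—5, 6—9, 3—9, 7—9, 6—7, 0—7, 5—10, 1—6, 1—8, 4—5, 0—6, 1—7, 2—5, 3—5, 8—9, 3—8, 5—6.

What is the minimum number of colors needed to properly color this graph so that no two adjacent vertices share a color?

4, 6, 7, 9 are mutually adjacent (a clique of size 4), so at least 4 colors are needed.
A valid assignment using 4 colors: 0=c, 1=d, 2=a, 3=d, 4=d, 5=b, 6=a, 7=b, 8=a, 9=c, 10=c. Every edge joins two different colors.

4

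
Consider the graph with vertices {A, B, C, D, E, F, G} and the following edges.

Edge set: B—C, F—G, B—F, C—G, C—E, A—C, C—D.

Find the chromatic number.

A and C are adjacent, so at least 2 colors are needed.
2 colors suffice: color 1 → {C, F}; color 2 → {A, B, D, E, G}. No two adjacent vertices share a color.

2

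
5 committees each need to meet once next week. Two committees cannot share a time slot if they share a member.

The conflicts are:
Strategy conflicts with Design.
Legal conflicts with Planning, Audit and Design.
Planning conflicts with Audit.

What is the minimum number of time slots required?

3

Legal, Planning, Audit are mutually in conflict, so at least 3 time slots are needed.
3 time slots suffice: time slot 1 → {Strategy, Legal}; time slot 2 → {Planning, Design}; time slot 3 → {Audit}. No two conflicting committees share a time slot.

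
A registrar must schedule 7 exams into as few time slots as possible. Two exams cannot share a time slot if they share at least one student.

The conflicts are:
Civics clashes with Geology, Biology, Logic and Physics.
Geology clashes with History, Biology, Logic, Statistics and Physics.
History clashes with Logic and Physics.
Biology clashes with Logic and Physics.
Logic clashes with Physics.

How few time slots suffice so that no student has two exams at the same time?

Civics, Geology, Biology, Logic, Physics all conflict with each other, so at least 5 time slots are needed.
A valid assignment using 5 time slots: Civics=4, Geology=1, History=4, Biology=5, Logic=3, Statistics=2, Physics=2. Each listed conflict is separated.

5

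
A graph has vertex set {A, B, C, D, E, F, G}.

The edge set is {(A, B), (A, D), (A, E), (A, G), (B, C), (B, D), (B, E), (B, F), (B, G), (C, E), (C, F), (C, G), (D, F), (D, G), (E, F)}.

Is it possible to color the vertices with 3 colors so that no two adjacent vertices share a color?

B, C, E, F form a clique, so at least 4 colors are needed.
So 3 colors are not enough.

No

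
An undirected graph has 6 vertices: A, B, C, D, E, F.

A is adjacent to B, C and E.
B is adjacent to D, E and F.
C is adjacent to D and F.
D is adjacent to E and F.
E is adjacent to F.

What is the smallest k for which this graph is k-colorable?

4

B, D, E, F are pairwise adjacent (a clique of size 4), so at least 4 colors are needed.
One proper 4-coloring: A=red, B=yellow, C=blue, D=green, E=blue, F=red. Each edge has distinct colors on its endpoints.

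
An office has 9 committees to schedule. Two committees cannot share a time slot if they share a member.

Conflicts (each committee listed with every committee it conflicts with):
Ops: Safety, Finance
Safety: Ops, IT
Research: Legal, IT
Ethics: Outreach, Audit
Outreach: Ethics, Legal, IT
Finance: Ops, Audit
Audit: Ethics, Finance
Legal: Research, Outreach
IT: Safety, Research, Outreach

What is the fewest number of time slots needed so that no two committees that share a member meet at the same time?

The cycle Outreach-IT-Safety-Ops-Finance-Audit-Ethics-Outreach has odd length 7, so it cannot be 2-colored; at least 3 time slots are needed.
3 time slots suffice: time slot 1 → {Ops, Research, Outreach, Audit}; time slot 2 → {Ethics, Finance, Legal, IT}; time slot 3 → {Safety}. Each listed conflict is separated.

3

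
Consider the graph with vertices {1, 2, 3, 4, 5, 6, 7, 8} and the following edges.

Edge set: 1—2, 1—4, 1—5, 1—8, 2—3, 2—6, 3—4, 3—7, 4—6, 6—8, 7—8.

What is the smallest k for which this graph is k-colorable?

3

The cycle 3-2-1-8-7-3 has odd length 5, so it cannot be 2-colored; at least 3 colors are needed.
A valid assignment using 3 colors: 1=a, 2=b, 3=a, 4=b, 5=b, 6=a, 7=c, 8=b. Each edge has distinct colors on its endpoints.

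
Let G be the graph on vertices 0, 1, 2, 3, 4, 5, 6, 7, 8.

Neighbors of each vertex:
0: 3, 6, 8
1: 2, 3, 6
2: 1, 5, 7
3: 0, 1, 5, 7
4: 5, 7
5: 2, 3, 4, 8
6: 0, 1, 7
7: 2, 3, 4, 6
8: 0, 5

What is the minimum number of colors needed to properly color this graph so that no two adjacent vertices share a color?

1 and 3 are adjacent, so at least 2 colors are needed.
2 colors suffice: color red → {2, 3, 4, 6, 8}; color blue → {0, 1, 5, 7}. Each edge has distinct colors on its endpoints.

2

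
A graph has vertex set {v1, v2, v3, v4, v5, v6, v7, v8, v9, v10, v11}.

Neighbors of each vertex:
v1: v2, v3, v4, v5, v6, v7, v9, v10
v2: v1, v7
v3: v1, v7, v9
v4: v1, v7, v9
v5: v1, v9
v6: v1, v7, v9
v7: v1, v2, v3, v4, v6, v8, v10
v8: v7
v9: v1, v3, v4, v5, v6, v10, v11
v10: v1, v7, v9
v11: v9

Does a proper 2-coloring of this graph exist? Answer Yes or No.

v1, v9, v10 are pairwise adjacent, so at least 3 colors are needed.
So 2 colors are not enough.

No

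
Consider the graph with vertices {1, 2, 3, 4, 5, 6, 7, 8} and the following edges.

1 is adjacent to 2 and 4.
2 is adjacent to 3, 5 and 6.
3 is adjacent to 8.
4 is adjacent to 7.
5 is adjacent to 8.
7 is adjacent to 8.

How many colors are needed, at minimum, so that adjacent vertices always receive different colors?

2

1 and 2 are adjacent, so at least 2 colors are needed.
A valid assignment using 2 colors: 1=blue, 2=red, 3=blue, 4=red, 5=blue, 6=blue, 7=blue, 8=red. No two adjacent vertices share a color.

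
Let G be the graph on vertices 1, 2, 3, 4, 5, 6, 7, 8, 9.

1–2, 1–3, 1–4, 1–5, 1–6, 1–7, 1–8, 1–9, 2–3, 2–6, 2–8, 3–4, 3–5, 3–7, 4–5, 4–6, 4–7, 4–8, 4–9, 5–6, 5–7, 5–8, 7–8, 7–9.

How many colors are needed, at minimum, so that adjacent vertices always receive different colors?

1, 4, 5, 7, 8 form a clique, so at least 5 colors are needed.
5 colors suffice: color a → {1}; color b → {2, 4}; color c → {6, 7}; color d → {5, 9}; color e → {3, 8}. Each edge has distinct colors on its endpoints.

5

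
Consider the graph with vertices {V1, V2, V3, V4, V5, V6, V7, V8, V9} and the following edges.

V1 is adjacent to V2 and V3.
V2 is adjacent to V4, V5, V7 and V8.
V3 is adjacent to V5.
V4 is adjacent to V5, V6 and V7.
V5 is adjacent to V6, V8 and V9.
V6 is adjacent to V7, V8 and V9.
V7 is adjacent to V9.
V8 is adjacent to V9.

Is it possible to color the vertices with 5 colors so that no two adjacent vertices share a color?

Yes

The chromatic number is 4. V5, V6, V8, V9 form a clique, so at least 4 colors are needed.
4 colors suffice: color R → {V1, V5, V7}; color B → {V2, V3, V6}; color G → {V4, V9}; color Y → {V8}.
Since 5 ≥ 4, a proper 5-coloring certainly exists.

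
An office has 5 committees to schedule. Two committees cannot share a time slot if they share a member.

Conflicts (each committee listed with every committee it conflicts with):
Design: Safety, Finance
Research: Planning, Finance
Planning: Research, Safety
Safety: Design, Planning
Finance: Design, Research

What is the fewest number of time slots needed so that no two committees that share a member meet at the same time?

3

The cycle Safety-Design-Finance-Research-Planning-Safety has odd length 5, so it cannot be 2-colored; at least 3 time slots are needed.
3 time slots suffice: time slot 1 → {Safety, Finance}; time slot 2 → {Design, Planning}; time slot 3 → {Research}. Every pair that conflicts lands in different time slots.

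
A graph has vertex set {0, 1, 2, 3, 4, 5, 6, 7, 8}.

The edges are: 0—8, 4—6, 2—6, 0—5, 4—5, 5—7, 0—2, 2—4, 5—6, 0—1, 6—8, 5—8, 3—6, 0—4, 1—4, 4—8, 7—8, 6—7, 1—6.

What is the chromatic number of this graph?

5, 6, 7, 8 are pairwise adjacent (a clique of size 4), so at least 4 colors are needed.
4 colors suffice: 0=red, 1=green, 2=green, 3=blue, 4=blue, 5=green, 6=red, 7=blue, 8=yellow. Every edge joins two different colors.

4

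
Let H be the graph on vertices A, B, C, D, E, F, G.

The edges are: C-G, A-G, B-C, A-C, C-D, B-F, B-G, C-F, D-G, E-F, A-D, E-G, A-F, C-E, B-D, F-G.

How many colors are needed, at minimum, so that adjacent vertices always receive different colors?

A, C, F, G form a clique, so at least 4 colors are needed.
4 colors suffice: color red → {G}; color blue → {C}; color green → {D, F}; color yellow → {A, B, E}. No two adjacent vertices share a color.

4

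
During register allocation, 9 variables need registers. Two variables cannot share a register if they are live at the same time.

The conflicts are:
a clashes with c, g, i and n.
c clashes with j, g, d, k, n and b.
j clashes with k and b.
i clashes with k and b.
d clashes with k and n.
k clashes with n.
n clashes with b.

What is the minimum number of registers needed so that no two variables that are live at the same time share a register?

c, d, k, n all conflict with each other, so at least 4 registers are needed.
4 registers suffice: a=2, c=1, j=3, g=3, i=1, d=4, k=2, n=3, b=2. Every pair that conflicts lands in different registers.

4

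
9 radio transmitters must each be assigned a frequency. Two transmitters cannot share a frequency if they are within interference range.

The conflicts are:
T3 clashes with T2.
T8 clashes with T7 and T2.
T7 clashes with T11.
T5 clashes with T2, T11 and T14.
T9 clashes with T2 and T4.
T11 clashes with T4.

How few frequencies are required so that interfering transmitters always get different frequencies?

The cycle T8-T7-T11-T5-T2-T8 has odd length 5, so it cannot be 2-colored; at least 3 frequencies are needed.
A valid assignment using 3 frequencies: T3=2, T8=2, T7=3, T5=2, T9=3, T2=1, T11=1, T4=2, T14=1. No two conflicting transmitters share a frequency.

3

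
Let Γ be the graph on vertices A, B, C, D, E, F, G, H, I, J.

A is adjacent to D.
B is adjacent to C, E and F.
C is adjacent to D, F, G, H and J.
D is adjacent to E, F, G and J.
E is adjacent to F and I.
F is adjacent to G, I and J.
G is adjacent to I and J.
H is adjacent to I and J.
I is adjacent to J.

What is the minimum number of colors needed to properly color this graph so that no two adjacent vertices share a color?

C, D, F, G, J are mutually adjacent (a clique of size 5), so at least 5 colors are needed.
One proper 5-coloring: A=red, B=yellow, C=blue, D=yellow, E=green, F=red, G=purple, H=red, I=blue, J=green. No two adjacent vertices share a color.

5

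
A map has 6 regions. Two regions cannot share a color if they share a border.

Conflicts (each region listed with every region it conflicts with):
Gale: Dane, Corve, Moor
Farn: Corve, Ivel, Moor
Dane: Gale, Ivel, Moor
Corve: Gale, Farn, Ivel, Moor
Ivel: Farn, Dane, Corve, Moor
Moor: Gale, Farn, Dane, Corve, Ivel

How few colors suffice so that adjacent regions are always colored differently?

4

Farn, Corve, Ivel, Moor all conflict with each other, so at least 4 colors are needed.
4 colors suffice: color 1 → {Moor}; color 2 → {Dane, Corve}; color 3 → {Gale, Ivel}; color 4 → {Farn}. No two conflicting regions share a color.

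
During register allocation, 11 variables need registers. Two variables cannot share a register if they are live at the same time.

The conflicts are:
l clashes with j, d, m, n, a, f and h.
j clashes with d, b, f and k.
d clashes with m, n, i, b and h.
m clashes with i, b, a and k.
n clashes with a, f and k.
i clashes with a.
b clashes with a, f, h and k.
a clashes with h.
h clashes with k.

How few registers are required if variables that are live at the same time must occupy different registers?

3

j, b, f all conflict with each other, so at least 3 registers are needed.
3 registers suffice: l=1, j=3, d=2, m=3, n=3, i=1, b=1, a=2, f=2, h=3, k=2. Every pair that conflicts lands in different registers.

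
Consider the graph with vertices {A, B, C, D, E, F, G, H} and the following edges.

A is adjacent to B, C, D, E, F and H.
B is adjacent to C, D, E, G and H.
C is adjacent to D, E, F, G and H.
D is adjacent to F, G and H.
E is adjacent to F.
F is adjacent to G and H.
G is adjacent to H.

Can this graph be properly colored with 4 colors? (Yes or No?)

A, C, D, F, H are mutually adjacent (a clique of size 5), so at least 5 colors are needed.
So 4 colors are not enough.

No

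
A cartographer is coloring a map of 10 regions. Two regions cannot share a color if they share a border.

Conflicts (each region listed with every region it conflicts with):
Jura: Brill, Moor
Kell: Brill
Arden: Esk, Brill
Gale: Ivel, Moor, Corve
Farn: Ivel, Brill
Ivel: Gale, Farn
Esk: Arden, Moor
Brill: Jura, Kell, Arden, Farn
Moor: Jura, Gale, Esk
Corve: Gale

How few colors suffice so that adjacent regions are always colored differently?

The cycle Arden-Esk-Moor-Jura-Brill-Arden has odd length 5, so it cannot be 2-colored; at least 3 colors are needed.
A valid assignment using 3 colors: Jura=3, Kell=2, Arden=2, Gale=1, Farn=2, Ivel=3, Esk=1, Brill=1, Moor=2, Corve=2. Each listed conflict is separated.

3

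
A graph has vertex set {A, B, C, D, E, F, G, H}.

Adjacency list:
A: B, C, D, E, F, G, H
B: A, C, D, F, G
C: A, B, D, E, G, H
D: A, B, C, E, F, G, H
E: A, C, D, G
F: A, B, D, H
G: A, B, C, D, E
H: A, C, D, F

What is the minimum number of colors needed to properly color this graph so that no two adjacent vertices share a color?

5

A, B, C, D, G form a clique, so at least 5 colors are needed.
5 colors suffice: color 1 → {D}; color 2 → {A}; color 3 → {C, F}; color 4 → {G, H}; color 5 → {B, E}. No two adjacent vertices share a color.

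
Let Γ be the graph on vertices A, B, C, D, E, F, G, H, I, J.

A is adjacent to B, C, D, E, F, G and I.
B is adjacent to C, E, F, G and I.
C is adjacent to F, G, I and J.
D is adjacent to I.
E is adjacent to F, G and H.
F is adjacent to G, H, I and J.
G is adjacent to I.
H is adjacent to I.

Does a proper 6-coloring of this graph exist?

The chromatic number is 6. A, B, C, F, G, I are mutually adjacent (a clique of size 6), so at least 6 colors are needed.
A valid assignment using 6 colors: A=3, B=6, C=4, D=1, E=2, F=1, G=5, H=3, I=2, J=2.
That is already a proper 6-coloring.

Yes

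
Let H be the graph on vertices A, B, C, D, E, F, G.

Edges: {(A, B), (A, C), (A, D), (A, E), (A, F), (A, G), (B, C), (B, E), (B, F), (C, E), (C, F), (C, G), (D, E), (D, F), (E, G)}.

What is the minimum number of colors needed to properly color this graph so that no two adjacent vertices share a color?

A, B, C, F are pairwise adjacent (a clique of size 4), so at least 4 colors are needed.
One proper 4-coloring: A=1, B=4, C=2, D=2, E=3, F=3, G=4. No two adjacent vertices share a color.

4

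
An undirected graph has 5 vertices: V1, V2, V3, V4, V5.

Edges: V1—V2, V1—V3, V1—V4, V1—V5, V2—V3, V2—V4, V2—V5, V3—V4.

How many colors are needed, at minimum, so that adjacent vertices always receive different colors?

4

V1, V2, V3, V4 are mutually adjacent (a clique of size 4), so at least 4 colors are needed.
A valid assignment using 4 colors: V1=2, V2=1, V3=3, V4=4, V5=3. No two adjacent vertices share a color.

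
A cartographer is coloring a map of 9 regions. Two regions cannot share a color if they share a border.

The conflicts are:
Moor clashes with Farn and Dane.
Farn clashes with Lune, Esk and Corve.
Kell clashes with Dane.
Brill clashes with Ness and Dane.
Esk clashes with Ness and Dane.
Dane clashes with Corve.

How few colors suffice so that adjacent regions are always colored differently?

2

Dane and Corve conflict, so at least 2 colors are needed.
2 colors suffice: Moor=2, Farn=1, Kell=2, Brill=2, Lune=2, Esk=2, Ness=1, Dane=1, Corve=2. Every pair that conflicts lands in different colors.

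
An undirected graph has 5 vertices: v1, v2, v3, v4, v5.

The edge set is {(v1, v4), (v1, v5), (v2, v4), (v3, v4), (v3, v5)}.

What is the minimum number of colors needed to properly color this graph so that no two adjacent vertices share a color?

v2 and v4 are adjacent, so at least 2 colors are needed.
A valid assignment using 2 colors: v1=2, v2=2, v3=2, v4=1, v5=1. Every edge joins two different colors.

2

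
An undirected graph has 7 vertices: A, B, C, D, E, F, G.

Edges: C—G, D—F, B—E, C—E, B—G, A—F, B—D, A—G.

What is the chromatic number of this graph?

The cycle B-D-F-A-G-B has odd length 5, so it cannot be 2-colored; at least 3 colors are needed.
3 colors suffice: A=green, B=red, C=red, D=blue, E=blue, F=red, G=blue. Every edge joins two different colors.

3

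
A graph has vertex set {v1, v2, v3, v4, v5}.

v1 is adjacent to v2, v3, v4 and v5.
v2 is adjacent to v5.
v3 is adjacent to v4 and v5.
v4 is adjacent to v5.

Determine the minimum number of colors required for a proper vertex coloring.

v1, v3, v4, v5 form a clique, so at least 4 colors are needed.
4 colors suffice: v1=B, v2=G, v3=Y, v4=G, v5=R. No two adjacent vertices share a color.

4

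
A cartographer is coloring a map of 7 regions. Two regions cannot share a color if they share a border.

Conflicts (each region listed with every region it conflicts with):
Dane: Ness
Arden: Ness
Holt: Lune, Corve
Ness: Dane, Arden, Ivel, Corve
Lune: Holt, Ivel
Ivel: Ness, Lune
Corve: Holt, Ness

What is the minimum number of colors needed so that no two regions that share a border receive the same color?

3

The cycle Lune-Ivel-Ness-Corve-Holt-Lune has odd length 5, so it cannot be 2-colored; at least 3 colors are needed.
A valid assignment using 3 colors: Dane=2, Arden=2, Holt=3, Ness=1, Lune=1, Ivel=2, Corve=2. Every pair that conflicts lands in different colors.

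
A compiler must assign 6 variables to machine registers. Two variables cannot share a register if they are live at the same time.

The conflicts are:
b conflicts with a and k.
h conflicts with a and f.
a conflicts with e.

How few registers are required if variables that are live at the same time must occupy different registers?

h and f conflict, so at least 2 registers are needed.
2 registers suffice: register 1 → {a, f, k}; register 2 → {b, h, e}. No two conflicting variables share a register.

2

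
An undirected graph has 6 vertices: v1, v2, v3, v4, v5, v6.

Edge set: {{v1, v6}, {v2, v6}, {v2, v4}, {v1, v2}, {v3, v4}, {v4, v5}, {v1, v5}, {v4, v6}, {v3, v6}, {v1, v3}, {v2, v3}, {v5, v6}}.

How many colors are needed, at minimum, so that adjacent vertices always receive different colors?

v1, v2, v3, v6 are mutually adjacent (a clique of size 4), so at least 4 colors are needed.
4 colors suffice: color 1 → {v6}; color 2 → {v2, v5}; color 3 → {v3}; color 4 → {v1, v4}. Every edge joins two different colors.

4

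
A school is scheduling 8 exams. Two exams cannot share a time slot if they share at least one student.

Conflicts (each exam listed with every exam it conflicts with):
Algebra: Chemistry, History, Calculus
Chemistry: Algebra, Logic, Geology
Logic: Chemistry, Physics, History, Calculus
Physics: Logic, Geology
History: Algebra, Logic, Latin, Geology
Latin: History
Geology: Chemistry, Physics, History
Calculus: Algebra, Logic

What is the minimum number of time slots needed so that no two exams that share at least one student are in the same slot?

2

History and Latin conflict, so at least 2 time slots are needed.
Using 2 time slots: Algebra=2, Chemistry=1, Logic=2, Physics=1, History=1, Latin=2, Geology=2, Calculus=1. Each listed conflict is separated.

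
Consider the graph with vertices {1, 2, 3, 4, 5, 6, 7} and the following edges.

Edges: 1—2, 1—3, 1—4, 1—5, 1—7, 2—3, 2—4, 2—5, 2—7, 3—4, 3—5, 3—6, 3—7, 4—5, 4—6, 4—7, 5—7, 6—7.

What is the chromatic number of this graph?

1, 2, 3, 4, 5, 7 are pairwise adjacent (a clique of size 6), so at least 6 colors are needed.
6 colors suffice: color a → {7}; color b → {3}; color c → {4}; color d → {2, 6}; color e → {1}; color f → {5}. Every edge joins two different colors.

6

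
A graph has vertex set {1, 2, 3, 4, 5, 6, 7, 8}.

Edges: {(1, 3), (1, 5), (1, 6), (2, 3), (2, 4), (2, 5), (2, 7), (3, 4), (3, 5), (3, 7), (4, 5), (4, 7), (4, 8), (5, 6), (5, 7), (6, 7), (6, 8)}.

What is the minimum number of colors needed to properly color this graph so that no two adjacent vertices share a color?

2, 3, 4, 5, 7 are pairwise adjacent (a clique of size 5), so at least 5 colors are needed.
5 colors suffice: color red → {5, 8}; color blue → {3, 6}; color green → {1, 7}; color yellow → {4}; color purple → {2}. Each edge has distinct colors on its endpoints.

5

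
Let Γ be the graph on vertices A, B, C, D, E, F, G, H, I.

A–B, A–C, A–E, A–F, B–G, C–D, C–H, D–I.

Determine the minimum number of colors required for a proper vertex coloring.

2

A and B are adjacent, so at least 2 colors are needed.
2 colors suffice: color 1 → {A, D, G, H}; color 2 → {B, C, E, F, I}. No two adjacent vertices share a color.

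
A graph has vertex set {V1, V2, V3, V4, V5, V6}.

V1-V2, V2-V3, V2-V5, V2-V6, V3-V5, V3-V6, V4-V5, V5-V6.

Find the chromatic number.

4

V2, V3, V5, V6 are mutually adjacent (a clique of size 4), so at least 4 colors are needed.
4 colors suffice: color 1 → {V1, V5}; color 2 → {V2, V4}; color 3 → {V6}; color 4 → {V3}. Each edge has distinct colors on its endpoints.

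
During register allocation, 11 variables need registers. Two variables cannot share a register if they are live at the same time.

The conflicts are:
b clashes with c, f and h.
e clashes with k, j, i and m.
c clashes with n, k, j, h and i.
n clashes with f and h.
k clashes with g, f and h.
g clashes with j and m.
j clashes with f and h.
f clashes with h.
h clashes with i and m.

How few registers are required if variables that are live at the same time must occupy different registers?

3

c, h, i pairwise conflict, so at least 3 registers are needed.
3 registers suffice: b=3, e=1, c=2, n=3, k=3, g=1, j=3, f=2, h=1, i=3, m=2. Every pair that conflicts lands in different registers.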